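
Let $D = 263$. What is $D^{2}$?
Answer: $69169$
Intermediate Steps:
$D^{2} = 263^{2} = 69169$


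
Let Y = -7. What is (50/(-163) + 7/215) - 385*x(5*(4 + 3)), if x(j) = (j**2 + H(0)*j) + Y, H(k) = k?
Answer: -16433661459/35045 ≈ -4.6893e+5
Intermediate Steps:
x(j) = -7 + j**2 (x(j) = (j**2 + 0*j) - 7 = (j**2 + 0) - 7 = j**2 - 7 = -7 + j**2)
(50/(-163) + 7/215) - 385*x(5*(4 + 3)) = (50/(-163) + 7/215) - 385*(-7 + (5*(4 + 3))**2) = (50*(-1/163) + 7*(1/215)) - 385*(-7 + (5*7)**2) = (-50/163 + 7/215) - 385*(-7 + 35**2) = -9609/35045 - 385*(-7 + 1225) = -9609/35045 - 385*1218 = -9609/35045 - 468930 = -16433661459/35045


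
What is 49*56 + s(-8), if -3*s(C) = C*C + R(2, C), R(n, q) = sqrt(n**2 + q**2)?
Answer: 8168/3 - 2*sqrt(17)/3 ≈ 2719.9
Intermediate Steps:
s(C) = -C**2/3 - sqrt(4 + C**2)/3 (s(C) = -(C*C + sqrt(2**2 + C**2))/3 = -(C**2 + sqrt(4 + C**2))/3 = -C**2/3 - sqrt(4 + C**2)/3)
49*56 + s(-8) = 49*56 + (-1/3*(-8)**2 - sqrt(4 + (-8)**2)/3) = 2744 + (-1/3*64 - sqrt(4 + 64)/3) = 2744 + (-64/3 - 2*sqrt(17)/3) = 8168/3 - 2*sqrt(17)/3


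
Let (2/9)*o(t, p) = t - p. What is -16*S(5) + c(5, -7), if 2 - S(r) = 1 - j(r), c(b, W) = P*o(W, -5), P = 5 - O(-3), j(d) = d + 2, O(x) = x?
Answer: -200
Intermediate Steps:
j(d) = 2 + d
P = 8 (P = 5 - 1*(-3) = 5 + 3 = 8)
o(t, p) = -9*p/2 + 9*t/2 (o(t, p) = 9*(t - p)/2 = -9*p/2 + 9*t/2)
c(b, W) = 180 + 36*W (c(b, W) = 8*(-9/2*(-5) + 9*W/2) = 8*(45/2 + 9*W/2) = 180 + 36*W)
S(r) = 3 + r (S(r) = 2 - (1 - (2 + r)) = 2 - (1 + (-2 - r)) = 2 - (-1 - r) = 2 + (1 + r) = 3 + r)
-16*S(5) + c(5, -7) = -16*(3 + 5) + (180 + 36*(-7)) = -16*8 + (180 - 252) = -128 - 72 = -200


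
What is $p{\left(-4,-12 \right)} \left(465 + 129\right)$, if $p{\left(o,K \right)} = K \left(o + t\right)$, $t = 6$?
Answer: $-14256$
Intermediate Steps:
$p{\left(o,K \right)} = K \left(6 + o\right)$ ($p{\left(o,K \right)} = K \left(o + 6\right) = K \left(6 + o\right)$)
$p{\left(-4,-12 \right)} \left(465 + 129\right) = - 12 \left(6 - 4\right) \left(465 + 129\right) = \left(-12\right) 2 \cdot 594 = \left(-24\right) 594 = -14256$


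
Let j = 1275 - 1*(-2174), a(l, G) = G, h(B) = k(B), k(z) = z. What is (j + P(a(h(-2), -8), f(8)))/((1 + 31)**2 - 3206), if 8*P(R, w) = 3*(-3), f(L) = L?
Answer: -27583/17456 ≈ -1.5801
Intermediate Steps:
h(B) = B
j = 3449 (j = 1275 + 2174 = 3449)
P(R, w) = -9/8 (P(R, w) = (3*(-3))/8 = (1/8)*(-9) = -9/8)
(j + P(a(h(-2), -8), f(8)))/((1 + 31)**2 - 3206) = (3449 - 9/8)/((1 + 31)**2 - 3206) = 27583/(8*(32**2 - 3206)) = 27583/(8*(1024 - 3206)) = (27583/8)/(-2182) = (27583/8)*(-1/2182) = -27583/17456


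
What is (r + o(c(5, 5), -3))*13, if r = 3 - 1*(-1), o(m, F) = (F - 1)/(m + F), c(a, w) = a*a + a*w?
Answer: 2392/47 ≈ 50.894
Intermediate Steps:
c(a, w) = a**2 + a*w
o(m, F) = (-1 + F)/(F + m)
r = 4 (r = 3 + 1 = 4)
(r + o(c(5, 5), -3))*13 = (4 + (-1 - 3)/(-3 + 5*(5 + 5)))*13 = (4 - 4/(-3 + 5*10))*13 = (4 - 4/(-3 + 50))*13 = (4 - 4/47)*13 = (184/47)*13 = 2392/47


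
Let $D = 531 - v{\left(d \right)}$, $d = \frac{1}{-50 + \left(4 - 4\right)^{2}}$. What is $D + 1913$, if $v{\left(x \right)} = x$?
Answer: $\frac{122201}{50} \approx 2444.0$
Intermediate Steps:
$d = - \frac{1}{50}$ ($d = \frac{1}{-50 + 0^{2}} = \frac{1}{-50 + 0} = \frac{1}{-50} = - \frac{1}{50} \approx -0.02$)
$D = \frac{26551}{50}$ ($D = 531 - - \frac{1}{50} = 531 + \frac{1}{50} = \frac{26551}{50} \approx 531.02$)
$D + 1913 = \frac{26551}{50} + 1913 = \frac{122201}{50}$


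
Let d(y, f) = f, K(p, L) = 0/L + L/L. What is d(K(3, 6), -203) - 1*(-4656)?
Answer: 4453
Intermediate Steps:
K(p, L) = 1 (K(p, L) = 0 + 1 = 1)
d(K(3, 6), -203) - 1*(-4656) = -203 - 1*(-4656) = -203 + 4656 = 4453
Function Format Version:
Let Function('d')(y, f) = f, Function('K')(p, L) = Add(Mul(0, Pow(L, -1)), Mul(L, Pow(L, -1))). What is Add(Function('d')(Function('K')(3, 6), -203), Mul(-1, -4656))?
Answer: 4453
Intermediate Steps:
Function('K')(p, L) = 1 (Function('K')(p, L) = Add(0, 1) = 1)
Add(Function('d')(Function('K')(3, 6), -203), Mul(-1, -4656)) = Add(-203, Mul(-1, -4656)) = Add(-203, 4656) = 4453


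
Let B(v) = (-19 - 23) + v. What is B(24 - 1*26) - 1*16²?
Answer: -300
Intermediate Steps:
B(v) = -42 + v
B(24 - 1*26) - 1*16² = (-42 + (24 - 1*26)) - 1*16² = (-42 + (24 - 26)) - 1*256 = (-42 - 2) - 256 = -44 - 256 = -300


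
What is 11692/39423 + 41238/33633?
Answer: 224329190/147323751 ≈ 1.5227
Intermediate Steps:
11692/39423 + 41238/33633 = 11692*(1/39423) + 41238*(1/33633) = 11692/39423 + 4582/3737 = 224329190/147323751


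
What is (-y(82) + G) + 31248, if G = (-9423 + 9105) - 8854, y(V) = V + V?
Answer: 21912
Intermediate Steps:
y(V) = 2*V
G = -9172 (G = -318 - 8854 = -9172)
(-y(82) + G) + 31248 = (-2*82 - 9172) + 31248 = (-1*164 - 9172) + 31248 = (-164 - 9172) + 31248 = -9336 + 31248 = 21912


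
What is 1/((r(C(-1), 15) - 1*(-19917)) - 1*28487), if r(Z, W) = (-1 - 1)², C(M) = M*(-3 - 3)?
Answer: -1/8566 ≈ -0.00011674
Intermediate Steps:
C(M) = -6*M (C(M) = M*(-6) = -6*M)
r(Z, W) = 4 (r(Z, W) = (-2)² = 4)
1/((r(C(-1), 15) - 1*(-19917)) - 1*28487) = 1/((4 - 1*(-19917)) - 1*28487) = 1/((4 + 19917) - 28487) = 1/(19921 - 28487) = 1/(-8566) = -1/8566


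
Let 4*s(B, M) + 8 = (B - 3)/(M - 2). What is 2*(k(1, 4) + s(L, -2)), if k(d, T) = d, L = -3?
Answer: -5/4 ≈ -1.2500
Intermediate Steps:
s(B, M) = -2 + (-3 + B)/(4*(-2 + M)) (s(B, M) = -2 + ((B - 3)/(M - 2))/4 = -2 + ((-3 + B)/(-2 + M))/4 = -2 + (-3 + B)/(4*(-2 + M)))
2*(k(1, 4) + s(L, -2)) = 2*(1 + (13 - 3 - 8*(-2))/(4*(-2 - 2))) = 2*(1 + (1/4)*(13 - 3 + 16)/(-4)) = 2*(1 + (1/4)*(-1/4)*26) = 2*(1 - 13/8) = 2*(-5/8) = -5/4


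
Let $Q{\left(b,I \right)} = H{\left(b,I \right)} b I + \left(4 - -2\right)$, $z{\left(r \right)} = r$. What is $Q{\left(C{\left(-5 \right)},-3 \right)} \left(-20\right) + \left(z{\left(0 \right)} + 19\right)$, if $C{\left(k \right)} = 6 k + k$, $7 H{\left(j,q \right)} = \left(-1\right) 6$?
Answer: $1699$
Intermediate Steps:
$H{\left(j,q \right)} = - \frac{6}{7}$ ($H{\left(j,q \right)} = \frac{\left(-1\right) 6}{7} = \frac{1}{7} \left(-6\right) = - \frac{6}{7}$)
$C{\left(k \right)} = 7 k$
$Q{\left(b,I \right)} = 6 - \frac{6 I b}{7}$ ($Q{\left(b,I \right)} = - \frac{6 b}{7} I + \left(4 - -2\right) = - \frac{6 I b}{7} + \left(4 + 2\right) = - \frac{6 I b}{7} + 6 = 6 - \frac{6 I b}{7}$)
$Q{\left(C{\left(-5 \right)},-3 \right)} \left(-20\right) + \left(z{\left(0 \right)} + 19\right) = \left(6 - - \frac{18 \cdot 7 \left(-5\right)}{7}\right) \left(-20\right) + \left(0 + 19\right) = \left(6 - \left(- \frac{18}{7}\right) \left(-35\right)\right) \left(-20\right) + 19 = \left(6 - 90\right) \left(-20\right) + 19 = \left(-84\right) \left(-20\right) + 19 = 1680 + 19 = 1699$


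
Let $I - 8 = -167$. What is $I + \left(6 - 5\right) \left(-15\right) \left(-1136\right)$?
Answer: $16881$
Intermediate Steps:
$I = -159$ ($I = 8 - 167 = -159$)
$I + \left(6 - 5\right) \left(-15\right) \left(-1136\right) = -159 + \left(6 - 5\right) \left(-15\right) \left(-1136\right) = -159 + 1 \left(-15\right) \left(-1136\right) = -159 - -17040 = -159 + 17040 = 16881$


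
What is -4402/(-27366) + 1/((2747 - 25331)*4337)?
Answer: 23953434525/148911797096 ≈ 0.16086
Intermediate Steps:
-4402/(-27366) + 1/((2747 - 25331)*4337) = -4402*(-1/27366) + (1/4337)/(-22584) = 2201/13683 - 1/22584*1/4337 = 2201/13683 - 1/97946808 = 23953434525/148911797096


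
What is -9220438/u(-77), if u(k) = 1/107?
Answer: -986586866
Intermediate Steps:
u(k) = 1/107
-9220438/u(-77) = -9220438/1/107 = -9220438*107 = -986586866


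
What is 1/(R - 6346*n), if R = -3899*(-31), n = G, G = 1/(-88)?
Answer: 44/5321409 ≈ 8.2685e-6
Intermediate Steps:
G = -1/88 ≈ -0.011364
n = -1/88 ≈ -0.011364
R = 120869
1/(R - 6346*n) = 1/(120869 - 6346*(-1/88)) = 1/(120869 + 3173/44) = 1/(5321409/44) = 44/5321409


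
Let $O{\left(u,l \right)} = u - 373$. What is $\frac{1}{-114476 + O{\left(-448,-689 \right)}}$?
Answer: $- \frac{1}{115297} \approx -8.6732 \cdot 10^{-6}$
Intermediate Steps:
$O{\left(u,l \right)} = -373 + u$ ($O{\left(u,l \right)} = u - 373 = -373 + u$)
$\frac{1}{-114476 + O{\left(-448,-689 \right)}} = \frac{1}{-114476 - 821} = \frac{1}{-115297} = - \frac{1}{115297}$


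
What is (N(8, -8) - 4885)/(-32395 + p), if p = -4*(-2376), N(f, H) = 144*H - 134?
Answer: 561/2081 ≈ 0.26958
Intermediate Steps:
N(f, H) = -134 + 144*H
p = 9504
(N(8, -8) - 4885)/(-32395 + p) = ((-134 + 144*(-8)) - 4885)/(-32395 + 9504) = ((-134 - 1152) - 4885)/(-22891) = (-1286 - 4885)*(-1/22891) = -6171*(-1/22891) = 561/2081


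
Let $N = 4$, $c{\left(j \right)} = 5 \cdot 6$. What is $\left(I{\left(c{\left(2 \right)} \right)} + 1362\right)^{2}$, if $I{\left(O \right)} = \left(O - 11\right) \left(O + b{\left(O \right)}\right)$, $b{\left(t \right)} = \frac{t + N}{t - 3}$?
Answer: $\frac{2788896100}{729} \approx 3.8256 \cdot 10^{6}$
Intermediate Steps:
$c{\left(j \right)} = 30$
$b{\left(t \right)} = \frac{4 + t}{-3 + t}$ ($b{\left(t \right)} = \frac{t + 4}{t - 3} = \frac{4 + t}{-3 + t}$)
$I{\left(O \right)} = \left(-11 + O\right) \left(O + \frac{4 + O}{-3 + O}\right)$ ($I{\left(O \right)} = \left(O - 11\right) \left(O + \frac{4 + O}{-3 + O}\right) = \left(-11 + O\right) \left(O + \frac{4 + O}{-3 + O}\right)$)
$\left(I{\left(c{\left(2 \right)} \right)} + 1362\right)^{2} = \left(\frac{-44 + 30^{3} - 13 \cdot 30^{2} + 26 \cdot 30}{-3 + 30} + 1362\right)^{2} = \left(\frac{-44 + 27000 - 11700 + 780}{27} + 1362\right)^{2} = \left(\frac{1}{27} \cdot 16036 + 1362\right)^{2} = \left(\frac{16036}{27} + 1362\right)^{2} = \left(\frac{52810}{27}\right)^{2} = \frac{2788896100}{729}$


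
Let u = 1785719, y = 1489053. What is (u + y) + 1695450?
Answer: 4970222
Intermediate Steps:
(u + y) + 1695450 = (1785719 + 1489053) + 1695450 = 3274772 + 1695450 = 4970222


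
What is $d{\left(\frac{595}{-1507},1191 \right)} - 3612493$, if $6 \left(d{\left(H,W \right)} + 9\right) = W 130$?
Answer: $-3586697$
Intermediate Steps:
$d{\left(H,W \right)} = -9 + \frac{65 W}{3}$ ($d{\left(H,W \right)} = -9 + \frac{W 130}{6} = -9 + \frac{130 W}{6} = -9 + \frac{65 W}{3}$)
$d{\left(\frac{595}{-1507},1191 \right)} - 3612493 = \left(-9 + \frac{65}{3} \cdot 1191\right) - 3612493 = \left(-9 + 25805\right) - 3612493 = 25796 - 3612493 = -3586697$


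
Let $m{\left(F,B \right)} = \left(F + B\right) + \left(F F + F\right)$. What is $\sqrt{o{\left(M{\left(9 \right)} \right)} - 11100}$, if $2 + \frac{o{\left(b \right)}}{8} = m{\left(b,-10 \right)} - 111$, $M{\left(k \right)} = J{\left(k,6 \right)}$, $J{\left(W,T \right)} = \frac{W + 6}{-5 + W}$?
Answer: $\frac{3 i \sqrt{5294}}{2} \approx 109.14 i$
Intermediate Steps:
$J{\left(W,T \right)} = \frac{6 + W}{-5 + W}$
$M{\left(k \right)} = \frac{6 + k}{-5 + k}$
$m{\left(F,B \right)} = B + F^{2} + 2 F$ ($m{\left(F,B \right)} = \left(B + F\right) + \left(F^{2} + F\right) = \left(B + F\right) + \left(F + F^{2}\right) = B + F^{2} + 2 F$)
$o{\left(b \right)} = -984 + 8 b^{2} + 16 b$ ($o{\left(b \right)} = -16 + 8 \left(\left(-10 + b^{2} + 2 b\right) - 111\right) = -16 + 8 \left(-121 + b^{2} + 2 b\right) = -16 + \left(-968 + 8 b^{2} + 16 b\right) = -984 + 8 b^{2} + 16 b$)
$\sqrt{o{\left(M{\left(9 \right)} \right)} - 11100} = \sqrt{\left(-984 + 8 \left(\frac{6 + 9}{-5 + 9}\right)^{2} + 16 \frac{6 + 9}{-5 + 9}\right) - 11100} = \sqrt{\left(-984 + 8 \left(\frac{1}{4} \cdot 15\right)^{2} + 16 \cdot \frac{1}{4} \cdot 15\right) - 11100} = \sqrt{\left(-984 + 8 \left(\frac{15}{4}\right)^{2} + 16 \cdot \frac{15}{4}\right) - 11100} = \sqrt{\left(-984 + 8 \cdot \frac{225}{16} + 60\right) - 11100} = \sqrt{\left(-984 + \frac{225}{2} + 60\right) - 11100} = \sqrt{- \frac{1623}{2} - 11100} = \sqrt{- \frac{23823}{2}} = \frac{3 i \sqrt{5294}}{2}$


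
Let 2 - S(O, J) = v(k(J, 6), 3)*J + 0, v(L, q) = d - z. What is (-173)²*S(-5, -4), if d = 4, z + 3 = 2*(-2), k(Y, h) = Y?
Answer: 1376734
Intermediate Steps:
z = -7 (z = -3 + 2*(-2) = -3 - 4 = -7)
v(L, q) = 11 (v(L, q) = 4 - 1*(-7) = 4 + 7 = 11)
S(O, J) = 2 - 11*J (S(O, J) = 2 - (11*J + 0) = 2 - 11*J)
(-173)²*S(-5, -4) = (-173)²*(2 - 11*(-4)) = 29929*(2 + 44) = 29929*46 = 1376734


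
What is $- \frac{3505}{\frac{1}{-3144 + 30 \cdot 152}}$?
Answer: $-4963080$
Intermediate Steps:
$- \frac{3505}{\frac{1}{-3144 + 30 \cdot 152}} = - \frac{3505}{\frac{1}{-3144 + 4560}} = - \frac{3505}{\frac{1}{1416}} = - 3505 \frac{1}{\frac{1}{1416}} = \left(-3505\right) 1416 = -4963080$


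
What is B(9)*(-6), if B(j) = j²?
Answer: -486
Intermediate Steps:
B(9)*(-6) = 9²*(-6) = 81*(-6) = -486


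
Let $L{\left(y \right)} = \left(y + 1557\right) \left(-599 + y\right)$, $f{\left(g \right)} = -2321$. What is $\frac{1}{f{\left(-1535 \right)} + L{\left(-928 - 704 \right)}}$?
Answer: $\frac{1}{165004} \approx 6.0605 \cdot 10^{-6}$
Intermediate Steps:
$L{\left(y \right)} = \left(-599 + y\right) \left(1557 + y\right)$ ($L{\left(y \right)} = \left(1557 + y\right) \left(-599 + y\right) = \left(-599 + y\right) \left(1557 + y\right)$)
$\frac{1}{f{\left(-1535 \right)} + L{\left(-928 - 704 \right)}} = \frac{1}{-2321 + \left(-932643 + \left(-928 - 704\right)^{2} + 958 \left(-928 - 704\right)\right)} = \frac{1}{-2321 + \left(-932643 + \left(-1632\right)^{2} + 958 \left(-1632\right)\right)} = \frac{1}{-2321 - -167325} = \frac{1}{-2321 + 167325} = \frac{1}{165004}$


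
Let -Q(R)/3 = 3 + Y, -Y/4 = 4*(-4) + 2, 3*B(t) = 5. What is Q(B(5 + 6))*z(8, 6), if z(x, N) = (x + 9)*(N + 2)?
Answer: -24072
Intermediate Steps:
B(t) = 5/3 (B(t) = (⅓)*5 = 5/3)
z(x, N) = (2 + N)*(9 + x) (z(x, N) = (9 + x)*(2 + N) = (2 + N)*(9 + x))
Y = 56 (Y = -4*(4*(-4) + 2) = -4*(-16 + 2) = -4*(-14) = 56)
Q(R) = -177 (Q(R) = -3*(3 + 56) = -3*59 = -177)
Q(B(5 + 6))*z(8, 6) = -177*(18 + 2*8 + 9*6 + 6*8) = -177*(18 + 16 + 54 + 48) = -177*136 = -24072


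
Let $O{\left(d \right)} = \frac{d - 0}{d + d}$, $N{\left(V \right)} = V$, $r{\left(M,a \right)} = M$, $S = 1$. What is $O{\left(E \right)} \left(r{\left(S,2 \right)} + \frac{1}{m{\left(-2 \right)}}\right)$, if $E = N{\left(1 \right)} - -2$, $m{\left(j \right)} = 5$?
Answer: $\frac{3}{5} \approx 0.6$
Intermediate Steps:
$E = 3$ ($E = 1 - -2 = 1 + 2 = 3$)
$O{\left(d \right)} = \frac{1}{2}$ ($O{\left(d \right)} = \frac{d + 0}{2 d} = d \frac{1}{2 d} = \frac{1}{2}$)
$O{\left(E \right)} \left(r{\left(S,2 \right)} + \frac{1}{m{\left(-2 \right)}}\right) = \frac{1 + \frac{1}{5}}{2} = \frac{1}{2} \cdot \frac{6}{5} = \frac{3}{5}$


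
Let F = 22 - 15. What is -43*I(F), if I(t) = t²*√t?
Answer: -2107*√7 ≈ -5574.6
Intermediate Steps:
F = 7
I(t) = t^(5/2)
-43*I(F) = -2107*√7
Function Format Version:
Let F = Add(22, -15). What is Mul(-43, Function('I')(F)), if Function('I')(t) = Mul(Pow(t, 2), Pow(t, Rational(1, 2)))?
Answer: Mul(-2107, Pow(7, Rational(1, 2))) ≈ -5574.6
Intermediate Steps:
F = 7
Function('I')(t) = Pow(t, Rational(5, 2))
Mul(-43, Function('I')(F)) = Mul(-43, Pow(7, Rational(5, 2))) = Mul(-43, Mul(49, Pow(7, Rational(1, 2)))) = Mul(-2107, Pow(7, Rational(1, 2)))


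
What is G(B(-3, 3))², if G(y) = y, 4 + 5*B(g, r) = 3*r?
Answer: 1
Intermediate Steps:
B(g, r) = -⅘ + 3*r/5 (B(g, r) = -⅘ + (3*r)/5 = -⅘ + 3*r/5)
G(B(-3, 3))² = (-⅘ + (⅗)*3)² = (-⅘ + 9/5)² = 1² = 1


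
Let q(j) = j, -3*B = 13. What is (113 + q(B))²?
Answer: 106276/9 ≈ 11808.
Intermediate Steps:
B = -13/3 (B = -⅓*13 = -13/3 ≈ -4.3333)
(113 + q(B))² = (113 - 13/3)² = (326/3)² = 106276/9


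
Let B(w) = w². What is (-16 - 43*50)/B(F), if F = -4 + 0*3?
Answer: -1083/8 ≈ -135.38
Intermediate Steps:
F = -4 (F = -4 + 0 = -4)
(-16 - 43*50)/B(F) = (-16 - 43*50)/((-4)²) = (-16 - 2150)/16 = -2166*1/16 = -1083/8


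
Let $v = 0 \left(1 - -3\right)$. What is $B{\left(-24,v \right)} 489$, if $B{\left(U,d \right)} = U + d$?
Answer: $-11736$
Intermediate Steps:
$v = 0$ ($v = 0 \left(1 + 3\right) = 0 \cdot 4 = 0$)
$B{\left(-24,v \right)} 489 = \left(-24 + 0\right) 489 = \left(-24\right) 489 = -11736$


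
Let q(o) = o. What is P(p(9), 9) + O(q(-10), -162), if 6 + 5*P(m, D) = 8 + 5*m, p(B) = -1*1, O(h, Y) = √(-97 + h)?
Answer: -⅗ + I*√107 ≈ -0.6 + 10.344*I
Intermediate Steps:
p(B) = -1
P(m, D) = ⅖ + m (P(m, D) = -6/5 + (8 + 5*m)/5 = -6/5 + (8/5 + m) = ⅖ + m)
P(p(9), 9) + O(q(-10), -162) = (⅖ - 1) + √(-97 - 10) = -⅗ + √(-107) = -⅗ + I*√107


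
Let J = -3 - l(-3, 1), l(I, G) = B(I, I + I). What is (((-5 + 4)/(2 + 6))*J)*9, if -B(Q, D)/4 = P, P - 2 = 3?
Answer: -153/8 ≈ -19.125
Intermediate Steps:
P = 5 (P = 2 + 3 = 5)
B(Q, D) = -20 (B(Q, D) = -4*5 = -20)
l(I, G) = -20
J = 17 (J = -3 - 1*(-20) = -3 + 20 = 17)
(((-5 + 4)/(2 + 6))*J)*9 = (((-5 + 4)/(2 + 6))*17)*9 = (-1/8*17)*9 = (-1*⅛*17)*9 = -⅛*17*9 = -17/8*9 = -153/8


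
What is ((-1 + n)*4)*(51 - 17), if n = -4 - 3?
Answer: -1088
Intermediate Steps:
n = -7
((-1 + n)*4)*(51 - 17) = ((-1 - 7)*4)*(51 - 17) = -8*4*34 = -32*34 = -1088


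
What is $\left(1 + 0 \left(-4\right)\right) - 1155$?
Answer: $-1154$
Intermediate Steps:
$\left(1 + 0 \left(-4\right)\right) - 1155 = \left(1 + 0\right) - 1155 = 1 - 1155 = -1154$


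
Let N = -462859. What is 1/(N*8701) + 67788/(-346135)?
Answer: -273005063892427/1394002001395465 ≈ -0.19584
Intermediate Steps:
1/(N*8701) + 67788/(-346135) = 1/(-462859*8701) + 67788/(-346135) = -1/462859*1/8701 + 67788*(-1/346135) = -1/4027336159 - 67788/346135 = -273005063892427/1394002001395465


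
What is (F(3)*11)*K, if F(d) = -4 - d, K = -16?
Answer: 1232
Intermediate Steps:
(F(3)*11)*K = ((-4 - 1*3)*11)*(-16) = ((-4 - 3)*11)*(-16) = -7*11*(-16) = -77*(-16) = 1232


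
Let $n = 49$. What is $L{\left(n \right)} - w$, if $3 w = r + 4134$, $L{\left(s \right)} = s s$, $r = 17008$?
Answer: $- \frac{13939}{3} \approx -4646.3$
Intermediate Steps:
$L{\left(s \right)} = s^{2}$
$w = \frac{21142}{3}$ ($w = \frac{17008 + 4134}{3} = \frac{1}{3} \cdot 21142 = \frac{21142}{3} \approx 7047.3$)
$L{\left(n \right)} - w = 49^{2} - \frac{21142}{3} = 2401 - \frac{21142}{3} = - \frac{13939}{3}$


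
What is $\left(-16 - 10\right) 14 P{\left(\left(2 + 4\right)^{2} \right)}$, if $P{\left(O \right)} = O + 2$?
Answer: $-13832$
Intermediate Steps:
$P{\left(O \right)} = 2 + O$
$\left(-16 - 10\right) 14 P{\left(\left(2 + 4\right)^{2} \right)} = \left(-16 - 10\right) 14 \left(2 + \left(2 + 4\right)^{2}\right) = \left(-26\right) 14 \left(2 + 6^{2}\right) = - 364 \left(2 + 36\right) = \left(-364\right) 38 = -13832$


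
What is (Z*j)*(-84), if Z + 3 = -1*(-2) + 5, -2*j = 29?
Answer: 4872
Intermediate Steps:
j = -29/2 (j = -1/2*29 = -29/2 ≈ -14.500)
Z = 4 (Z = -3 + (-1*(-2) + 5) = -3 + (2 + 5) = -3 + 7 = 4)
(Z*j)*(-84) = (4*(-29/2))*(-84) = -58*(-84) = 4872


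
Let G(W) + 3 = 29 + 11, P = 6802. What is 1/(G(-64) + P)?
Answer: 1/6839 ≈ 0.00014622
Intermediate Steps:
G(W) = 37 (G(W) = -3 + (29 + 11) = -3 + 40 = 37)
1/(G(-64) + P) = 1/(37 + 6802) = 1/6839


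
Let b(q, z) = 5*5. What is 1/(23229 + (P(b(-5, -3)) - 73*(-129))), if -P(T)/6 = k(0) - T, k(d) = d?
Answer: 1/32796 ≈ 3.0492e-5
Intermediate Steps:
b(q, z) = 25
P(T) = 6*T (P(T) = -6*(0 - T) = -(-6)*T = 6*T)
1/(23229 + (P(b(-5, -3)) - 73*(-129))) = 1/(23229 + (6*25 - 73*(-129))) = 1/(23229 + (150 + 9417)) = 1/(23229 + 9567) = 1/32796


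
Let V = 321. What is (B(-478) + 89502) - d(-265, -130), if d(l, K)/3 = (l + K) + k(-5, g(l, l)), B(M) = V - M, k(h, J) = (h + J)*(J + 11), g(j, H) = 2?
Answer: 91603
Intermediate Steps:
k(h, J) = (11 + J)*(J + h) (k(h, J) = (J + h)*(11 + J) = (11 + J)*(J + h))
B(M) = 321 - M
d(l, K) = -117 + 3*K + 3*l (d(l, K) = 3*((l + K) + (2**2 + 11*2 + 11*(-5) + 2*(-5))) = 3*((K + l) + (4 + 22 - 55 - 10)) = 3*((K + l) - 39) = 3*(-39 + K + l) = -117 + 3*K + 3*l)
(B(-478) + 89502) - d(-265, -130) = ((321 - 1*(-478)) + 89502) - (-117 + 3*(-130) + 3*(-265)) = ((321 + 478) + 89502) - (-117 - 390 - 795) = (799 + 89502) - 1*(-1302) = 90301 + 1302 = 91603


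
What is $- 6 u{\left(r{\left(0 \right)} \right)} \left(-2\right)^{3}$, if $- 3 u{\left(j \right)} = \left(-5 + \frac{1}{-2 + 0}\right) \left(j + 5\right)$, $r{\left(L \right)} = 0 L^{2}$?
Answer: $440$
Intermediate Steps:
$r{\left(L \right)} = 0$
$u{\left(j \right)} = \frac{55}{6} + \frac{11 j}{6}$ ($u{\left(j \right)} = - \frac{\left(-5 + \frac{1}{-2 + 0}\right) \left(j + 5\right)}{3} = - \frac{\left(-5 + \frac{1}{-2}\right) \left(5 + j\right)}{3} = - \frac{\left(-5 - \frac{1}{2}\right) \left(5 + j\right)}{3} = - \frac{\left(- \frac{11}{2}\right) \left(5 + j\right)}{3} = - \frac{- \frac{55}{2} - \frac{11 j}{2}}{3} = \frac{55}{6} + \frac{11 j}{6}$)
$- 6 u{\left(r{\left(0 \right)} \right)} \left(-2\right)^{3} = - 6 \left(\frac{55}{6} + \frac{11}{6} \cdot 0\right) \left(-2\right)^{3} = - 6 \left(\frac{55}{6} + 0\right) \left(-8\right) = \left(-6\right) \frac{55}{6} \left(-8\right) = \left(-55\right) \left(-8\right) = 440$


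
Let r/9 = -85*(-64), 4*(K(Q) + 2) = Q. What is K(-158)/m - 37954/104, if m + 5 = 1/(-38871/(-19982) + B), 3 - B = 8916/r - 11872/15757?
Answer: -267436488172611/750530205140 ≈ -356.33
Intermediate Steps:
K(Q) = -2 + Q/4
r = 48960 (r = 9*(-85*(-64)) = 9*5440 = 48960)
B = 32799427/9184080 (B = 3 - (8916/48960 - 11872/15757) = 3 - (8916*(1/48960) - 11872*1/15757) = 3 - (743/4080 - 1696/2251) = 3 - 1*(-5247187/9184080) = 3 + 5247187/9184080 = 32799427/9184080 ≈ 3.5713)
m = -2439223166705/506196261997 (m = -5 + 1/(-38871/(-19982) + 32799427/9184080) = -5 + 1/(-38871*(-1/19982) + 32799427/9184080) = -5 + 1/(38871/19982 + 32799427/9184080) = -5 + 1/(506196261997/91758143280) = -5 + 91758143280/506196261997 = -2439223166705/506196261997 ≈ -4.8187)
K(-158)/m - 37954/104 = (-2 + (¼)*(-158))/(-2439223166705/506196261997) - 37954/104 = (-2 - 79/2)*(-506196261997/2439223166705) - 37954*1/104 = -83/2*(-506196261997/2439223166705) - 18977/52 = 42014289745751/4878446333410 - 18977/52 = -267436488172611/750530205140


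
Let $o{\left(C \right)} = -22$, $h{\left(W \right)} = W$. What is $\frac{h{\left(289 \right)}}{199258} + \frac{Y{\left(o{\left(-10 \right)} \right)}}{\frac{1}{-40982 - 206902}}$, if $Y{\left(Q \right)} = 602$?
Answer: $- \frac{29734507783055}{199258} \approx -1.4923 \cdot 10^{8}$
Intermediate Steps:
$\frac{h{\left(289 \right)}}{199258} + \frac{Y{\left(o{\left(-10 \right)} \right)}}{\frac{1}{-40982 - 206902}} = \frac{289}{199258} + \frac{602}{\frac{1}{-40982 - 206902}} = 289 \cdot \frac{1}{199258} + \frac{602}{\frac{1}{-247884}} = \frac{289}{199258} + \frac{602}{- \frac{1}{247884}} = \frac{289}{199258} + 602 \left(-247884\right) = \frac{289}{199258} - 149226168 = - \frac{29734507783055}{199258}$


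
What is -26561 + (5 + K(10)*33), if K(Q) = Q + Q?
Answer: -25896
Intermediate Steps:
K(Q) = 2*Q
-26561 + (5 + K(10)*33) = -26561 + (5 + (2*10)*33) = -26561 + (5 + 20*33) = -26561 + (5 + 660) = -26561 + 665 = -25896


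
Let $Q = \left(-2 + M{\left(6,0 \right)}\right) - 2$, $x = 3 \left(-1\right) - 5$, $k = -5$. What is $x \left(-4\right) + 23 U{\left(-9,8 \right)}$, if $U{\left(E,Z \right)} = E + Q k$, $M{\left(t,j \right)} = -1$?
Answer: $400$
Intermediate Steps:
$x = -8$ ($x = -3 - 5 = -8$)
$Q = -5$ ($Q = \left(-2 - 1\right) - 2 = -3 - 2 = -5$)
$U{\left(E,Z \right)} = 25 + E$ ($U{\left(E,Z \right)} = E - -25 = E + 25 = 25 + E$)
$x \left(-4\right) + 23 U{\left(-9,8 \right)} = \left(-8\right) \left(-4\right) + 23 \left(25 - 9\right) = 32 + 23 \cdot 16 = 32 + 368 = 400$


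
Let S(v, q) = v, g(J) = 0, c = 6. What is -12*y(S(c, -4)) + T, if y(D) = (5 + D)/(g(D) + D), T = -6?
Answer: -28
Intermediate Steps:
y(D) = (5 + D)/D (y(D) = (5 + D)/(0 + D) = (5 + D)/D)
-12*y(S(c, -4)) + T = -12*(5 + 6)/6 - 6 = -2*11 - 6 = -12*11/6 - 6 = -22 - 6 = -28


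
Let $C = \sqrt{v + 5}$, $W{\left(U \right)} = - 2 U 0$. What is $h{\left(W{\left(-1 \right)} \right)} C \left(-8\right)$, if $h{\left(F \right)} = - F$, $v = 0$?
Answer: $0$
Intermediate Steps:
$W{\left(U \right)} = 0$
$C = \sqrt{5}$ ($C = \sqrt{0 + 5} = \sqrt{5} \approx 2.2361$)
$h{\left(W{\left(-1 \right)} \right)} C \left(-8\right) = \left(-1\right) 0 \sqrt{5} \left(-8\right) = 0 \sqrt{5} \left(-8\right) = 0 \left(-8\right) = 0$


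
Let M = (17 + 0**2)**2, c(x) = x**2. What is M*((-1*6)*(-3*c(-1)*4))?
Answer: 20808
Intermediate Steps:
M = 289 (M = (17 + 0)**2 = 17**2 = 289)
M*((-1*6)*(-3*c(-1)*4)) = 289*((-1*6)*(-3*(-1)**2*4)) = 289*(-6*(-3*1)*4) = 289*(-(-18)*4) = 289*(-6*(-12)) = 289*72 = 20808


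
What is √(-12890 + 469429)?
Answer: √456539 ≈ 675.68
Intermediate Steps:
√(-12890 + 469429) = √456539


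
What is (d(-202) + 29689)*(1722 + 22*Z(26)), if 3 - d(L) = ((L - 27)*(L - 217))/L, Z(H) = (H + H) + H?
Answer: 10475130465/101 ≈ 1.0371e+8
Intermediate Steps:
Z(H) = 3*H (Z(H) = 2*H + H = 3*H)
d(L) = 3 - (-217 + L)*(-27 + L)/L (d(L) = 3 - (L - 27)*(L - 217)/L = 3 - (-27 + L)*(-217 + L)/L = 3 - (-217 + L)*(-27 + L)/L)
(d(-202) + 29689)*(1722 + 22*Z(26)) = ((247 - 1*(-202) - 5859/(-202)) + 29689)*(1722 + 22*(3*26)) = ((247 + 202 - 5859*(-1/202)) + 29689)*(1722 + 22*78) = ((247 + 202 + 5859/202) + 29689)*(1722 + 1716) = (96557/202 + 29689)*3438 = (6093735/202)*3438 = 10475130465/101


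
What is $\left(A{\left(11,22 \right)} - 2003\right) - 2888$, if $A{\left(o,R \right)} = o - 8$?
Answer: $-4888$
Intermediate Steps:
$A{\left(o,R \right)} = -8 + o$ ($A{\left(o,R \right)} = o - 8 = -8 + o$)
$\left(A{\left(11,22 \right)} - 2003\right) - 2888 = \left(\left(-8 + 11\right) - 2003\right) - 2888 = \left(3 - 2003\right) - 2888 = -2000 - 2888 = -4888$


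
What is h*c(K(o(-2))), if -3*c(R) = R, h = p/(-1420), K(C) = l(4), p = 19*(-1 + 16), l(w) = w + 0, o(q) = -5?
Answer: 19/71 ≈ 0.26761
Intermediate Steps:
l(w) = w
p = 285 (p = 19*15 = 285)
K(C) = 4
h = -57/284 (h = 285/(-1420) = 285*(-1/1420) = -57/284 ≈ -0.20070)
c(R) = -R/3
h*c(K(o(-2))) = -(-19)*4/284 = -57/284*(-4/3) = 19/71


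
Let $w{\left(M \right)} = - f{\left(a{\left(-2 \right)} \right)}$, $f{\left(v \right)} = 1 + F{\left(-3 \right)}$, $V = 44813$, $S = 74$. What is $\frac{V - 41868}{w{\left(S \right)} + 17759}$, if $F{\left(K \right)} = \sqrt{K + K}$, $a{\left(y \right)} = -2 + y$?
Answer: $\frac{168701}{1017247} + \frac{19 i \sqrt{6}}{2034494} \approx 0.16584 + 2.2876 \cdot 10^{-5} i$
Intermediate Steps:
$F{\left(K \right)} = \sqrt{2} \sqrt{K}$ ($F{\left(K \right)} = \sqrt{2 K} = \sqrt{2} \sqrt{K}$)
$f{\left(v \right)} = 1 + i \sqrt{6}$ ($f{\left(v \right)} = 1 + \sqrt{2} \sqrt{-3} = 1 + \sqrt{2} i \sqrt{3} = 1 + i \sqrt{6}$)
$w{\left(M \right)} = -1 - i \sqrt{6}$ ($w{\left(M \right)} = - (1 + i \sqrt{6}) = -1 - i \sqrt{6}$)
$\frac{V - 41868}{w{\left(S \right)} + 17759} = \frac{44813 - 41868}{\left(-1 - i \sqrt{6}\right) + 17759} = \frac{2945}{17758 - i \sqrt{6}}$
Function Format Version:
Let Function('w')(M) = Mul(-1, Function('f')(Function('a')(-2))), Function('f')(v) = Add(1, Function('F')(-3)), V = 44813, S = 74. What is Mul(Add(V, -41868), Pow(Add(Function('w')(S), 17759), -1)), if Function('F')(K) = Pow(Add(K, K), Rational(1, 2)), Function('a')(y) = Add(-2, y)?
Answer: Add(Rational(168701, 1017247), Mul(Rational(19, 2034494), I, Pow(6, Rational(1, 2)))) ≈ Add(0.16584, Mul(2.2876e-5, I))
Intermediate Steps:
Function('F')(K) = Mul(Pow(2, Rational(1, 2)), Pow(K, Rational(1, 2))) (Function('F')(K) = Pow(Mul(2, K), Rational(1, 2)) = Mul(Pow(2, Rational(1, 2)), Pow(K, Rational(1, 2))))
Function('f')(v) = Add(1, Mul(I, Pow(6, Rational(1, 2)))) (Function('f')(v) = Add(1, Mul(Pow(2, Rational(1, 2)), Pow(-3, Rational(1, 2)))) = Add(1, Mul(Pow(2, Rational(1, 2)), Mul(I, Pow(3, Rational(1, 2))))) = Add(1, Mul(I, Pow(6, Rational(1, 2)))))
Function('w')(M) = Add(-1, Mul(-1, I, Pow(6, Rational(1, 2)))) (Function('w')(M) = Mul(-1, Add(1, Mul(I, Pow(6, Rational(1, 2))))) = Add(-1, Mul(-1, I, Pow(6, Rational(1, 2)))))
Mul(Add(V, -41868), Pow(Add(Function('w')(S), 17759), -1)) = Mul(Add(44813, -41868), Pow(Add(Add(-1, Mul(-1, I, Pow(6, Rational(1, 2)))), 17759), -1)) = Mul(2945, Pow(Add(17758, Mul(-1, I, Pow(6, Rational(1, 2)))), -1))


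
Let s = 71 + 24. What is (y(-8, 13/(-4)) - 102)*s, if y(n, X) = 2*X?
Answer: -20615/2 ≈ -10308.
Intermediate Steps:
s = 95
(y(-8, 13/(-4)) - 102)*s = (2*(13/(-4)) - 102)*95 = (2*(13*(-¼)) - 102)*95 = (2*(-13/4) - 102)*95 = (-13/2 - 102)*95 = -217/2*95 = -20615/2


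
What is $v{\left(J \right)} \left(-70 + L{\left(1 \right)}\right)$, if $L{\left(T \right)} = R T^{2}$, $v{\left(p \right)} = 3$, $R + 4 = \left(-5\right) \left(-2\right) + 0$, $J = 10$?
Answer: $-192$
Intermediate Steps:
$R = 6$ ($R = -4 + \left(\left(-5\right) \left(-2\right) + 0\right) = -4 + \left(10 + 0\right) = -4 + 10 = 6$)
$L{\left(T \right)} = 6 T^{2}$
$v{\left(J \right)} \left(-70 + L{\left(1 \right)}\right) = 3 \left(-70 + 6 \cdot 1^{2}\right) = 3 \left(-70 + 6 \cdot 1\right) = 3 \left(-70 + 6\right) = 3 \left(-64\right) = -192$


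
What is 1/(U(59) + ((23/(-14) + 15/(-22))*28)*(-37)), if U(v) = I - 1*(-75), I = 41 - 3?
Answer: 11/27735 ≈ 0.00039661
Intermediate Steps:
I = 38
U(v) = 113 (U(v) = 38 - 1*(-75) = 38 + 75 = 113)
1/(U(59) + ((23/(-14) + 15/(-22))*28)*(-37)) = 1/(113 + ((23/(-14) + 15/(-22))*28)*(-37)) = 1/(113 + ((23*(-1/14) + 15*(-1/22))*28)*(-37)) = 1/(113 + ((-23/14 - 15/22)*28)*(-37)) = 1/(113 - 179/77*28*(-37)) = 1/(113 - 716/11*(-37)) = 1/(113 + 26492/11) = 1/(27735/11) = 11/27735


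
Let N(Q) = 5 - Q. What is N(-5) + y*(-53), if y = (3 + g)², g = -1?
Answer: -202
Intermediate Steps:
y = 4 (y = (3 - 1)² = 2² = 4)
N(-5) + y*(-53) = (5 - 1*(-5)) + 4*(-53) = (5 + 5) - 212 = 10 - 212 = -202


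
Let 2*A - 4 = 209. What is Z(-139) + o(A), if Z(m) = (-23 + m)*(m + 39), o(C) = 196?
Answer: 16396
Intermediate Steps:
A = 213/2 (A = 2 + (½)*209 = 2 + 209/2 = 213/2 ≈ 106.50)
Z(m) = (-23 + m)*(39 + m)
Z(-139) + o(A) = (-897 + (-139)² + 16*(-139)) + 196 = (-897 + 19321 - 2224) + 196 = 16200 + 196 = 16396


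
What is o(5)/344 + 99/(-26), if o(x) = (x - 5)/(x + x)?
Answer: -99/26 ≈ -3.8077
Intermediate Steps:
o(x) = (-5 + x)/(2*x) (o(x) = (-5 + x)/((2*x)) = (-5 + x)*(1/(2*x)) = (-5 + x)/(2*x))
o(5)/344 + 99/(-26) = ((1/2)*(-5 + 5)/5)/344 + 99/(-26) = ((1/2)*(1/5)*0)*(1/344) + 99*(-1/26) = 0*(1/344) - 99/26 = 0 - 99/26 = -99/26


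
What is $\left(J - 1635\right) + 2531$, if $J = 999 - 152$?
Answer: $1743$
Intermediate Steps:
$J = 847$ ($J = 999 - 152 = 847$)
$\left(J - 1635\right) + 2531 = \left(847 - 1635\right) + 2531 = -788 + 2531 = 1743$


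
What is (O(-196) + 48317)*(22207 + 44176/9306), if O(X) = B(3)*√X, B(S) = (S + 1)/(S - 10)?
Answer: 453965707373/423 - 75164552*I/423 ≈ 1.0732e+9 - 1.7769e+5*I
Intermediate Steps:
B(S) = (1 + S)/(-10 + S)
O(X) = -4*√X/7 (O(X) = ((1 + 3)/(-10 + 3))*√X = (4/(-7))*√X = (-⅐*4)*√X = -4*√X/7)
(O(-196) + 48317)*(22207 + 44176/9306) = (-8*I + 48317)*(22207 + 44176/9306) = (-8*I + 48317)*(22207 + 44176*(1/9306)) = (-8*I + 48317)*(22207 + 2008/423) = (48317 - 8*I)*(9395569/423) = 453965707373/423 - 75164552*I/423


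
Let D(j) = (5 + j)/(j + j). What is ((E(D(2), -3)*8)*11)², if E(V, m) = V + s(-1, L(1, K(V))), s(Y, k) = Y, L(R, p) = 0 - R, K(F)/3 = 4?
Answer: 4356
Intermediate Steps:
K(F) = 12 (K(F) = 3*4 = 12)
D(j) = (5 + j)/(2*j) (D(j) = (5 + j)/((2*j)) = (5 + j)*(1/(2*j)) = (5 + j)/(2*j))
L(R, p) = -R
E(V, m) = -1 + V (E(V, m) = V - 1 = -1 + V)
((E(D(2), -3)*8)*11)² = (((-1 + (½)*(5 + 2)/2)*8)*11)² = (((-1 + (½)*(½)*7)*8)*11)² = (((-1 + 7/4)*8)*11)² = (((¾)*8)*11)² = (6*11)² = 66² = 4356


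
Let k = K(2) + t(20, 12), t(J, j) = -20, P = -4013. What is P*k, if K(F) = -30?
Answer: 200650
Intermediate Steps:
k = -50 (k = -30 - 20 = -50)
P*k = -4013*(-50) = 200650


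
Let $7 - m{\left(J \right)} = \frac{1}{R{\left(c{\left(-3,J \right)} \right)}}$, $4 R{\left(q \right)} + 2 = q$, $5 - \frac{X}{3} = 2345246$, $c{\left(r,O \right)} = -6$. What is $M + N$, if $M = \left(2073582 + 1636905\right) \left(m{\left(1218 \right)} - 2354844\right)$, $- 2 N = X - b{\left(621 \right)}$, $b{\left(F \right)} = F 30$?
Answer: $-8737586693199$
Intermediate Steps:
$X = -7035723$ ($X = 15 - 7035738 = -7035723$)
$b{\left(F \right)} = 30 F$
$R{\left(q \right)} = - \frac{1}{2} + \frac{q}{4}$
$m{\left(J \right)} = \frac{15}{2}$ ($m{\left(J \right)} = 7 - \frac{1}{- \frac{1}{2} + \frac{1}{4} \left(-6\right)} = 7 - \frac{1}{- \frac{1}{2} - \frac{3}{2}} = 7 - \frac{1}{-2} = 7 - - \frac{1}{2} = 7 + \frac{1}{2} = \frac{15}{2}$)
$N = \frac{7054353}{2}$ ($N = - \frac{-7035723 - 30 \cdot 621}{2} = - \frac{-7035723 - 18630}{2} = \left(- \frac{1}{2}\right) \left(-7054353\right) = \frac{7054353}{2} \approx 3.5272 \cdot 10^{6}$)
$M = - \frac{17475180440751}{2}$ ($M = \left(2073582 + 1636905\right) \left(\frac{15}{2} - 2354844\right) = 3710487 \left(- \frac{4709673}{2}\right) = - \frac{17475180440751}{2} \approx -8.7376 \cdot 10^{12}$)
$M + N = - \frac{17475180440751}{2} + \frac{7054353}{2} = -8737586693199$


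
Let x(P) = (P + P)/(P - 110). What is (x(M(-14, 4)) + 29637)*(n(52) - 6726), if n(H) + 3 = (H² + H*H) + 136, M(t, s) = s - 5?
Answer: -1299435055/37 ≈ -3.5120e+7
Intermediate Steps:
M(t, s) = -5 + s
n(H) = 133 + 2*H² (n(H) = -3 + ((H² + H*H) + 136) = -3 + ((H² + H²) + 136) = -3 + (2*H² + 136) = -3 + (136 + 2*H²) = 133 + 2*H²)
x(P) = 2*P/(-110 + P) (x(P) = (2*P)/(-110 + P) = 2*P/(-110 + P))
(x(M(-14, 4)) + 29637)*(n(52) - 6726) = (2*(-5 + 4)/(-110 + (-5 + 4)) + 29637)*((133 + 2*52²) - 6726) = (2*(-1)/(-110 - 1) + 29637)*((133 + 2*2704) - 6726) = (2*(-1)/(-111) + 29637)*((133 + 5408) - 6726) = (2*(-1)*(-1/111) + 29637)*(5541 - 6726) = (2/111 + 29637)*(-1185) = (3289709/111)*(-1185) = -1299435055/37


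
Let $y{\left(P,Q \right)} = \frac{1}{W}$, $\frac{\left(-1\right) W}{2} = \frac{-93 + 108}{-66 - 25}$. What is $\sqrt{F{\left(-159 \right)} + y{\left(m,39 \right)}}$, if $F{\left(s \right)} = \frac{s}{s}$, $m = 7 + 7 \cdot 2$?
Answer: $\frac{11 \sqrt{30}}{30} \approx 2.0083$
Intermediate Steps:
$W = \frac{30}{91}$ ($W = - 2 \frac{-93 + 108}{-66 - 25} = - 2 \frac{15}{-91} = - 2 \cdot 15 \left(- \frac{1}{91}\right) = \left(-2\right) \left(- \frac{15}{91}\right) = \frac{30}{91} \approx 0.32967$)
$m = 21$ ($m = 7 + 14 = 21$)
$y{\left(P,Q \right)} = \frac{91}{30}$ ($y{\left(P,Q \right)} = \frac{1}{\frac{30}{91}} = \frac{91}{30}$)
$F{\left(s \right)} = 1$
$\sqrt{F{\left(-159 \right)} + y{\left(m,39 \right)}} = \sqrt{1 + \frac{91}{30}} = \sqrt{\frac{121}{30}} = \frac{11 \sqrt{30}}{30}$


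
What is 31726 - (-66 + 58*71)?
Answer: 27674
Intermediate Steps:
31726 - (-66 + 58*71) = 31726 - (-66 + 4118) = 31726 - 1*4052 = 31726 - 4052 = 27674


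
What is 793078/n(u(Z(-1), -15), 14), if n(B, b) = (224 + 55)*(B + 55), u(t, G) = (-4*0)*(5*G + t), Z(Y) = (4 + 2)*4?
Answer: 72098/1395 ≈ 51.683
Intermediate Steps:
Z(Y) = 24 (Z(Y) = 6*4 = 24)
u(t, G) = 0 (u(t, G) = 0*(t + 5*G) = 0)
n(B, b) = 15345 + 279*B (n(B, b) = 279*(55 + B) = 15345 + 279*B)
793078/n(u(Z(-1), -15), 14) = 793078/(15345 + 279*0) = 793078/(15345 + 0) = 793078/15345 = 793078*(1/15345) = 72098/1395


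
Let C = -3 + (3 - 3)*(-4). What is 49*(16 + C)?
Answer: 637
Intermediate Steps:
C = -3 (C = -3 + 0*(-4) = -3 + 0 = -3)
49*(16 + C) = 49*(16 - 3) = 49*13 = 637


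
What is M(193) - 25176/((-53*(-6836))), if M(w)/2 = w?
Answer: 34956428/90577 ≈ 385.93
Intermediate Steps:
M(w) = 2*w
M(193) - 25176/((-53*(-6836))) = 2*193 - 25176/((-53*(-6836))) = 386 - 25176/362308 = 386 - 1*6294/90577 = 386 - 6294/90577 = 34956428/90577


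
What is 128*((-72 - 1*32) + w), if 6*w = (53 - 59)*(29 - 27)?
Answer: -13568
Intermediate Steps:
w = -2 (w = ((53 - 59)*(29 - 27))/6 = (-6*2)/6 = (⅙)*(-12) = -2)
128*((-72 - 1*32) + w) = 128*((-72 - 1*32) - 2) = 128*((-72 - 32) - 2) = 128*(-104 - 2) = 128*(-106) = -13568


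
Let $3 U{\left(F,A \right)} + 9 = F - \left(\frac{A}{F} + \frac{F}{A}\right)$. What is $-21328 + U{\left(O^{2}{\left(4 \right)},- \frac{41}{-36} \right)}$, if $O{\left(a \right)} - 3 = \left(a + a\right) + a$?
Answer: $- \frac{21242964481}{996300} \approx -21322.0$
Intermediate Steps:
$O{\left(a \right)} = 3 + 3 a$ ($O{\left(a \right)} = 3 + \left(\left(a + a\right) + a\right) = 3 + \left(2 a + a\right) = 3 + 3 a$)
$U{\left(F,A \right)} = -3 + \frac{F}{3} - \frac{A}{3 F} - \frac{F}{3 A}$ ($U{\left(F,A \right)} = -3 + \frac{F - \left(\frac{A}{F} + \frac{F}{A}\right)}{3} = -3 + \frac{F - \frac{A}{F} - \frac{F}{A}}{3} = -3 - \left(- \frac{F}{3} + \frac{A}{3 F} + \frac{F}{3 A}\right) = -3 + \frac{F}{3} - \frac{A}{3 F} - \frac{F}{3 A}$)
$-21328 + U{\left(O^{2}{\left(4 \right)},- \frac{41}{-36} \right)} = -21328 - \left(3 - \frac{\left(3 + 3 \cdot 4\right)^{2}}{3} + \frac{\left(3 + 3 \cdot 4\right)^{2}}{3 \left(- \frac{41}{-36}\right)} + \frac{\left(-41\right) \frac{1}{-36}}{3 \left(3 + 3 \cdot 4\right)^{2}}\right) = -21328 - \left(3 - \frac{\left(3 + 12\right)^{2}}{3} + \frac{\left(3 + 12\right)^{2}}{3 \left(\left(-41\right) \left(- \frac{1}{36}\right)\right)} + \frac{\left(-41\right) \left(- \frac{1}{36}\right)}{3 \left(3 + 12\right)^{2}}\right) = -21328 - \left(3 - 75 + \frac{41}{24300} + \frac{15^{2}}{3 \cdot \frac{41}{36}}\right) = -21328 - \left(-72 + \frac{41}{24300} + \frac{2700}{41}\right) = -21328 - \left(- \frac{252}{41} + \frac{41}{24300}\right) = -21328 - - \frac{6121919}{996300} = -21328 + \frac{6121919}{996300} = - \frac{21242964481}{996300}$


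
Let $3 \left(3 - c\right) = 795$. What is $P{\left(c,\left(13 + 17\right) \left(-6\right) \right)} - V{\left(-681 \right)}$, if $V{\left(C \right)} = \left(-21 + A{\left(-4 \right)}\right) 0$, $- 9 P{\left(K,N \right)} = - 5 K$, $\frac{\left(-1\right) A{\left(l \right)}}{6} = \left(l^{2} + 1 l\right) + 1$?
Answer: $- \frac{1310}{9} \approx -145.56$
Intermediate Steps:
$A{\left(l \right)} = -6 - 6 l - 6 l^{2}$ ($A{\left(l \right)} = - 6 \left(\left(l^{2} + 1 l\right) + 1\right) = - 6 \left(\left(l^{2} + l\right) + 1\right) = - 6 \left(\left(l + l^{2}\right) + 1\right) = - 6 \left(1 + l + l^{2}\right) = -6 - 6 l - 6 l^{2}$)
$c = -262$ ($c = 3 - 265 = -262$)
$P{\left(K,N \right)} = \frac{5 K}{9}$ ($P{\left(K,N \right)} = - \frac{\left(-5\right) K}{9} = \frac{5 K}{9}$)
$V{\left(C \right)} = 0$ ($V{\left(C \right)} = \left(-21 - \left(-18 + 96\right)\right) 0 = \left(-21 - 78\right) 0 = \left(-99\right) 0 = 0$)
$P{\left(c,\left(13 + 17\right) \left(-6\right) \right)} - V{\left(-681 \right)} = \frac{5}{9} \left(-262\right) - 0 = - \frac{1310}{9} + 0 = - \frac{1310}{9}$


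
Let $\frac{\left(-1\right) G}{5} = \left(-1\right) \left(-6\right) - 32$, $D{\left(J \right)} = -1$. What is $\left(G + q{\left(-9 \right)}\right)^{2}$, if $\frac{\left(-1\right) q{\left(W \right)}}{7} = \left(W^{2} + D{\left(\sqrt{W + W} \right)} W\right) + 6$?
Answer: $293764$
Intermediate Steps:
$q{\left(W \right)} = -42 - 7 W^{2} + 7 W$ ($q{\left(W \right)} = - 7 \left(\left(W^{2} - W\right) + 6\right) = - 7 \left(6 + W^{2} - W\right) = -42 - 7 W^{2} + 7 W$)
$G = 130$ ($G = - 5 \left(\left(-1\right) \left(-6\right) - 32\right) = - 5 \left(6 - 32\right) = \left(-5\right) \left(-26\right) = 130$)
$\left(G + q{\left(-9 \right)}\right)^{2} = \left(130 - \left(105 + 567\right)\right)^{2} = \left(130 - 672\right)^{2} = \left(-542\right)^{2} = 293764$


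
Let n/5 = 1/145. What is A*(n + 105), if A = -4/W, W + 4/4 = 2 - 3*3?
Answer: 1523/29 ≈ 52.517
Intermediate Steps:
W = -8 (W = -1 + (2 - 3*3) = -1 + (2 - 9) = -1 - 7 = -8)
A = ½ (A = -4/(-8) = -4*(-⅛) = ½ ≈ 0.50000)
n = 1/29 (n = 5/145 = 5*(1/145) = 1/29 ≈ 0.034483)
A*(n + 105) = (1/29 + 105)/2 = (½)*(3046/29) = 1523/29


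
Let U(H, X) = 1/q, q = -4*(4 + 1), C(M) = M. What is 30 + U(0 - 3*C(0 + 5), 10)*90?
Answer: 51/2 ≈ 25.500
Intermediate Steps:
q = -20 (q = -4*5 = -20)
U(H, X) = -1/20 (U(H, X) = 1/(-20) = -1/20)
30 + U(0 - 3*C(0 + 5), 10)*90 = 30 - 1/20*90 = 30 - 9/2 = 51/2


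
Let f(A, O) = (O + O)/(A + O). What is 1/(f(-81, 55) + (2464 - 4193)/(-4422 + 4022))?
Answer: 5200/477 ≈ 10.901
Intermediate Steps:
f(A, O) = 2*O/(A + O) (f(A, O) = (2*O)/(A + O) = 2*O/(A + O))
1/(f(-81, 55) + (2464 - 4193)/(-4422 + 4022)) = 1/(2*55/(-81 + 55) + (2464 - 4193)/(-4422 + 4022)) = 1/(2*55/(-26) - 1729/(-400)) = 1/(2*55*(-1/26) - 1729*(-1/400)) = 1/(-55/13 + 1729/400) = 1/(477/5200) = 5200/477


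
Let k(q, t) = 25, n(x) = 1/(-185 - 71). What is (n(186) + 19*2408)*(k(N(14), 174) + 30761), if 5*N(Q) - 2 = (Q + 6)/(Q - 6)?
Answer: 180290681823/128 ≈ 1.4085e+9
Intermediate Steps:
n(x) = -1/256 (n(x) = 1/(-256) = -1/256)
N(Q) = ⅖ + (6 + Q)/(5*(-6 + Q)) (N(Q) = ⅖ + ((Q + 6)/(Q - 6))/5 = ⅖ + ((6 + Q)/(-6 + Q))/5 = ⅖ + (6 + Q)/(5*(-6 + Q)))
(n(186) + 19*2408)*(k(N(14), 174) + 30761) = (-1/256 + 19*2408)*(25 + 30761) = (-1/256 + 45752)*30786 = (11712511/256)*30786 = 180290681823/128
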